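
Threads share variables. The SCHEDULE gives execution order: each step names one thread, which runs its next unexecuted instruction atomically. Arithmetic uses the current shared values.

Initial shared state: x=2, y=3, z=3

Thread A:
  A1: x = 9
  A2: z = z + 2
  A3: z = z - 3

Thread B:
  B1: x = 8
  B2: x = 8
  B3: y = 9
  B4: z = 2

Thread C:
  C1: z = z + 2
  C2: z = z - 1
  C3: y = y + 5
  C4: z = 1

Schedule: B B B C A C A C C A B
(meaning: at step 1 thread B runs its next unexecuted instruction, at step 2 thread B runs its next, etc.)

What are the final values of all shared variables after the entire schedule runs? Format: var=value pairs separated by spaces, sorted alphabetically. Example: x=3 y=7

Step 1: thread B executes B1 (x = 8). Shared: x=8 y=3 z=3. PCs: A@0 B@1 C@0
Step 2: thread B executes B2 (x = 8). Shared: x=8 y=3 z=3. PCs: A@0 B@2 C@0
Step 3: thread B executes B3 (y = 9). Shared: x=8 y=9 z=3. PCs: A@0 B@3 C@0
Step 4: thread C executes C1 (z = z + 2). Shared: x=8 y=9 z=5. PCs: A@0 B@3 C@1
Step 5: thread A executes A1 (x = 9). Shared: x=9 y=9 z=5. PCs: A@1 B@3 C@1
Step 6: thread C executes C2 (z = z - 1). Shared: x=9 y=9 z=4. PCs: A@1 B@3 C@2
Step 7: thread A executes A2 (z = z + 2). Shared: x=9 y=9 z=6. PCs: A@2 B@3 C@2
Step 8: thread C executes C3 (y = y + 5). Shared: x=9 y=14 z=6. PCs: A@2 B@3 C@3
Step 9: thread C executes C4 (z = 1). Shared: x=9 y=14 z=1. PCs: A@2 B@3 C@4
Step 10: thread A executes A3 (z = z - 3). Shared: x=9 y=14 z=-2. PCs: A@3 B@3 C@4
Step 11: thread B executes B4 (z = 2). Shared: x=9 y=14 z=2. PCs: A@3 B@4 C@4

Answer: x=9 y=14 z=2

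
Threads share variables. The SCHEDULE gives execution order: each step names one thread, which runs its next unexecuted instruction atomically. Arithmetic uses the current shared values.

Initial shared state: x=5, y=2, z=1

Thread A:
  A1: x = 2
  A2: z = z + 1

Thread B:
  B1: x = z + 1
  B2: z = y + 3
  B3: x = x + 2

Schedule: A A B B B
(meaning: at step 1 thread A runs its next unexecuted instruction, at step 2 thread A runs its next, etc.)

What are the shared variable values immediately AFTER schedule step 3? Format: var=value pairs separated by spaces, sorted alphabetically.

Step 1: thread A executes A1 (x = 2). Shared: x=2 y=2 z=1. PCs: A@1 B@0
Step 2: thread A executes A2 (z = z + 1). Shared: x=2 y=2 z=2. PCs: A@2 B@0
Step 3: thread B executes B1 (x = z + 1). Shared: x=3 y=2 z=2. PCs: A@2 B@1

Answer: x=3 y=2 z=2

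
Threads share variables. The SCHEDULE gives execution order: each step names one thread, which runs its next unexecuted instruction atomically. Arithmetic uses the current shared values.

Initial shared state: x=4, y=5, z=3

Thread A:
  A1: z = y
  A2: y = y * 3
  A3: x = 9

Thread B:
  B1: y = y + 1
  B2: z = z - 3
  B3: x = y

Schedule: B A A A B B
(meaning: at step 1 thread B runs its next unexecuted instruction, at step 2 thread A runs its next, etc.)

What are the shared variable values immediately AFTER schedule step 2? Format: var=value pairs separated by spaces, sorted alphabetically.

Step 1: thread B executes B1 (y = y + 1). Shared: x=4 y=6 z=3. PCs: A@0 B@1
Step 2: thread A executes A1 (z = y). Shared: x=4 y=6 z=6. PCs: A@1 B@1

Answer: x=4 y=6 z=6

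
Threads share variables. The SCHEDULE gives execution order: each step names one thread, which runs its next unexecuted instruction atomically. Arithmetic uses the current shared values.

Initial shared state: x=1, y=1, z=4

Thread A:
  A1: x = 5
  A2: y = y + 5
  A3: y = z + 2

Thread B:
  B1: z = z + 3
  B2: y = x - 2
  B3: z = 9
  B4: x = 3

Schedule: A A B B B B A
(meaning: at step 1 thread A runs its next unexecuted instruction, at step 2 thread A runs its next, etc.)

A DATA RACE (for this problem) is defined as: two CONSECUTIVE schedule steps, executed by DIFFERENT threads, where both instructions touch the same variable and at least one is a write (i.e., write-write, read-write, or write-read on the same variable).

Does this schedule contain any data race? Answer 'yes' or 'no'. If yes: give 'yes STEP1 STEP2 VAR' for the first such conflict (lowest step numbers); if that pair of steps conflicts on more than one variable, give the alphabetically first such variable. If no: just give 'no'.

Steps 1,2: same thread (A). No race.
Steps 2,3: A(r=y,w=y) vs B(r=z,w=z). No conflict.
Steps 3,4: same thread (B). No race.
Steps 4,5: same thread (B). No race.
Steps 5,6: same thread (B). No race.
Steps 6,7: B(r=-,w=x) vs A(r=z,w=y). No conflict.

Answer: no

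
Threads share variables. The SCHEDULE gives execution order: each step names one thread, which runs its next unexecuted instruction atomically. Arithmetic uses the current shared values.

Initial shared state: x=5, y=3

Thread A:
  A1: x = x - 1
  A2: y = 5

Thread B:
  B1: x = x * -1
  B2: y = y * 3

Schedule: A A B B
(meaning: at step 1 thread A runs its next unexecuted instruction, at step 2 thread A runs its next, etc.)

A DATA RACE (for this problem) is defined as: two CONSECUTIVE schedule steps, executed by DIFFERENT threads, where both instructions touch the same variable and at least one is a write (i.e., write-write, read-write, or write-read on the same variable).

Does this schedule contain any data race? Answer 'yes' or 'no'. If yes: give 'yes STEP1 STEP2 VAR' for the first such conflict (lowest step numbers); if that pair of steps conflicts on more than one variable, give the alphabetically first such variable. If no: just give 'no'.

Answer: no

Derivation:
Steps 1,2: same thread (A). No race.
Steps 2,3: A(r=-,w=y) vs B(r=x,w=x). No conflict.
Steps 3,4: same thread (B). No race.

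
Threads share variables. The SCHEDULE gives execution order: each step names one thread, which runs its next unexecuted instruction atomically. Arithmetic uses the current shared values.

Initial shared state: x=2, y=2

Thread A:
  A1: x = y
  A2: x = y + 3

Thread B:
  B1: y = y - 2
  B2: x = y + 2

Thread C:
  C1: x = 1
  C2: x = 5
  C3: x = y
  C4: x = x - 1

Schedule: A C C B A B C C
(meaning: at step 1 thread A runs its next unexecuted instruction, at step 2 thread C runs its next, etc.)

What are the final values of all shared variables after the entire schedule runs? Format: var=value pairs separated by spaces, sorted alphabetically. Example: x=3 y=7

Step 1: thread A executes A1 (x = y). Shared: x=2 y=2. PCs: A@1 B@0 C@0
Step 2: thread C executes C1 (x = 1). Shared: x=1 y=2. PCs: A@1 B@0 C@1
Step 3: thread C executes C2 (x = 5). Shared: x=5 y=2. PCs: A@1 B@0 C@2
Step 4: thread B executes B1 (y = y - 2). Shared: x=5 y=0. PCs: A@1 B@1 C@2
Step 5: thread A executes A2 (x = y + 3). Shared: x=3 y=0. PCs: A@2 B@1 C@2
Step 6: thread B executes B2 (x = y + 2). Shared: x=2 y=0. PCs: A@2 B@2 C@2
Step 7: thread C executes C3 (x = y). Shared: x=0 y=0. PCs: A@2 B@2 C@3
Step 8: thread C executes C4 (x = x - 1). Shared: x=-1 y=0. PCs: A@2 B@2 C@4

Answer: x=-1 y=0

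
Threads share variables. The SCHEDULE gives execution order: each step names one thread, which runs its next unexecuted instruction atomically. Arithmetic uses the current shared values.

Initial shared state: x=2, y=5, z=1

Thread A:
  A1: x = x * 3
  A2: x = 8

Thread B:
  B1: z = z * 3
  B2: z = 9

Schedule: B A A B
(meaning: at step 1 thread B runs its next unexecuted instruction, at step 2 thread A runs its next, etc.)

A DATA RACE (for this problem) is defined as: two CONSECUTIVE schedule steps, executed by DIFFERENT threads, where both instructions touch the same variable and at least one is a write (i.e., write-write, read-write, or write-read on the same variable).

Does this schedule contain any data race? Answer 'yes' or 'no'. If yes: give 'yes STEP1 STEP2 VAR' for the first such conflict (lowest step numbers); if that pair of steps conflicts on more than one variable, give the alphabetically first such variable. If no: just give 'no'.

Steps 1,2: B(r=z,w=z) vs A(r=x,w=x). No conflict.
Steps 2,3: same thread (A). No race.
Steps 3,4: A(r=-,w=x) vs B(r=-,w=z). No conflict.

Answer: no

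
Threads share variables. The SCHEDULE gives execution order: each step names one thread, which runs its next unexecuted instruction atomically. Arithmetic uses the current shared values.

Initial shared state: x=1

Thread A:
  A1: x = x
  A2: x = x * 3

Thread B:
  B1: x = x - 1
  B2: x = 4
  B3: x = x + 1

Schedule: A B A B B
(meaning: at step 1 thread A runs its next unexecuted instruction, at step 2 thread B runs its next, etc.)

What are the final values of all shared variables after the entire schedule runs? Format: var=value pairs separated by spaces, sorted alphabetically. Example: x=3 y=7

Answer: x=5

Derivation:
Step 1: thread A executes A1 (x = x). Shared: x=1. PCs: A@1 B@0
Step 2: thread B executes B1 (x = x - 1). Shared: x=0. PCs: A@1 B@1
Step 3: thread A executes A2 (x = x * 3). Shared: x=0. PCs: A@2 B@1
Step 4: thread B executes B2 (x = 4). Shared: x=4. PCs: A@2 B@2
Step 5: thread B executes B3 (x = x + 1). Shared: x=5. PCs: A@2 B@3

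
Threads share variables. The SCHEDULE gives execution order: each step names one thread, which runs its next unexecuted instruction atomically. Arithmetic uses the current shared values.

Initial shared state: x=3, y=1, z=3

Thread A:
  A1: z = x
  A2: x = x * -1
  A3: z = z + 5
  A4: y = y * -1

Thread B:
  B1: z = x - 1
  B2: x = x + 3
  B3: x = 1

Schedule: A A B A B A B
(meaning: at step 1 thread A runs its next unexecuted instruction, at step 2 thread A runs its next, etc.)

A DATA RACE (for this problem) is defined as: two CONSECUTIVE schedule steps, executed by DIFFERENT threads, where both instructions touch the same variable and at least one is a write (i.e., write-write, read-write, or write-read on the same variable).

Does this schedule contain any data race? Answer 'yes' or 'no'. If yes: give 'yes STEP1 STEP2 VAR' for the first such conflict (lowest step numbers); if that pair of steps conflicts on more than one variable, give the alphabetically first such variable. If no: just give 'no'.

Steps 1,2: same thread (A). No race.
Steps 2,3: A(x = x * -1) vs B(z = x - 1). RACE on x (W-R).
Steps 3,4: B(z = x - 1) vs A(z = z + 5). RACE on z (W-W).
Steps 4,5: A(r=z,w=z) vs B(r=x,w=x). No conflict.
Steps 5,6: B(r=x,w=x) vs A(r=y,w=y). No conflict.
Steps 6,7: A(r=y,w=y) vs B(r=-,w=x). No conflict.
First conflict at steps 2,3.

Answer: yes 2 3 x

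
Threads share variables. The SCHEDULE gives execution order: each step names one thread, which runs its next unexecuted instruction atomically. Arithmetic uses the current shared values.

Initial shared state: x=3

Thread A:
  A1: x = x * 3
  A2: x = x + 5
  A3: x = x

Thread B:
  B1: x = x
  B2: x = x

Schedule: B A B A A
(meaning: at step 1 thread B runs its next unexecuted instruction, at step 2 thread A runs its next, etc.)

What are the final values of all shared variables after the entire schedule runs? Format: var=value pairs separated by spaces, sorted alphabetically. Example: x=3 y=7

Answer: x=14

Derivation:
Step 1: thread B executes B1 (x = x). Shared: x=3. PCs: A@0 B@1
Step 2: thread A executes A1 (x = x * 3). Shared: x=9. PCs: A@1 B@1
Step 3: thread B executes B2 (x = x). Shared: x=9. PCs: A@1 B@2
Step 4: thread A executes A2 (x = x + 5). Shared: x=14. PCs: A@2 B@2
Step 5: thread A executes A3 (x = x). Shared: x=14. PCs: A@3 B@2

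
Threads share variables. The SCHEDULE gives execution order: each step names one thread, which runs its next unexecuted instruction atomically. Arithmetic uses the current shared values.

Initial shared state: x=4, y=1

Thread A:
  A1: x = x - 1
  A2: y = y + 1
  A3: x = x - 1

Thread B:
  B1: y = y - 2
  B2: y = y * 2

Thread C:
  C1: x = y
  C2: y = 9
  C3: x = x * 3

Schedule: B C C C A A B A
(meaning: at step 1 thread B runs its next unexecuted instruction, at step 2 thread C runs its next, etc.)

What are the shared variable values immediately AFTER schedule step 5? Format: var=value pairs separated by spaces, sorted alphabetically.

Answer: x=-4 y=9

Derivation:
Step 1: thread B executes B1 (y = y - 2). Shared: x=4 y=-1. PCs: A@0 B@1 C@0
Step 2: thread C executes C1 (x = y). Shared: x=-1 y=-1. PCs: A@0 B@1 C@1
Step 3: thread C executes C2 (y = 9). Shared: x=-1 y=9. PCs: A@0 B@1 C@2
Step 4: thread C executes C3 (x = x * 3). Shared: x=-3 y=9. PCs: A@0 B@1 C@3
Step 5: thread A executes A1 (x = x - 1). Shared: x=-4 y=9. PCs: A@1 B@1 C@3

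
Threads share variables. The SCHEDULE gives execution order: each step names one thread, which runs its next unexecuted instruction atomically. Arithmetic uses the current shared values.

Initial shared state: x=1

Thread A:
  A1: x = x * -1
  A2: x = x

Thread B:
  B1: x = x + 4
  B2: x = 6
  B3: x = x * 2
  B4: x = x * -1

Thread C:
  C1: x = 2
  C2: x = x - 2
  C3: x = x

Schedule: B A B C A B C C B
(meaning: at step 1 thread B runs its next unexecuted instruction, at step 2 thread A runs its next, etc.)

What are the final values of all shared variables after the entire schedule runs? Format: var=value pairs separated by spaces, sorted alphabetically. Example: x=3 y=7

Step 1: thread B executes B1 (x = x + 4). Shared: x=5. PCs: A@0 B@1 C@0
Step 2: thread A executes A1 (x = x * -1). Shared: x=-5. PCs: A@1 B@1 C@0
Step 3: thread B executes B2 (x = 6). Shared: x=6. PCs: A@1 B@2 C@0
Step 4: thread C executes C1 (x = 2). Shared: x=2. PCs: A@1 B@2 C@1
Step 5: thread A executes A2 (x = x). Shared: x=2. PCs: A@2 B@2 C@1
Step 6: thread B executes B3 (x = x * 2). Shared: x=4. PCs: A@2 B@3 C@1
Step 7: thread C executes C2 (x = x - 2). Shared: x=2. PCs: A@2 B@3 C@2
Step 8: thread C executes C3 (x = x). Shared: x=2. PCs: A@2 B@3 C@3
Step 9: thread B executes B4 (x = x * -1). Shared: x=-2. PCs: A@2 B@4 C@3

Answer: x=-2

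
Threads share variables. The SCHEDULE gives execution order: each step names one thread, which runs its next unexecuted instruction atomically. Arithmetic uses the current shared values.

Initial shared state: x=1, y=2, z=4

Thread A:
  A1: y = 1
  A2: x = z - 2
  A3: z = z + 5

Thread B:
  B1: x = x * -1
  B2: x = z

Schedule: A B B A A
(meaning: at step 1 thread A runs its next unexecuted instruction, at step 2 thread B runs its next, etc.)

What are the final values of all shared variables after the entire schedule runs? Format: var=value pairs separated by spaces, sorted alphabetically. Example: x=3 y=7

Step 1: thread A executes A1 (y = 1). Shared: x=1 y=1 z=4. PCs: A@1 B@0
Step 2: thread B executes B1 (x = x * -1). Shared: x=-1 y=1 z=4. PCs: A@1 B@1
Step 3: thread B executes B2 (x = z). Shared: x=4 y=1 z=4. PCs: A@1 B@2
Step 4: thread A executes A2 (x = z - 2). Shared: x=2 y=1 z=4. PCs: A@2 B@2
Step 5: thread A executes A3 (z = z + 5). Shared: x=2 y=1 z=9. PCs: A@3 B@2

Answer: x=2 y=1 z=9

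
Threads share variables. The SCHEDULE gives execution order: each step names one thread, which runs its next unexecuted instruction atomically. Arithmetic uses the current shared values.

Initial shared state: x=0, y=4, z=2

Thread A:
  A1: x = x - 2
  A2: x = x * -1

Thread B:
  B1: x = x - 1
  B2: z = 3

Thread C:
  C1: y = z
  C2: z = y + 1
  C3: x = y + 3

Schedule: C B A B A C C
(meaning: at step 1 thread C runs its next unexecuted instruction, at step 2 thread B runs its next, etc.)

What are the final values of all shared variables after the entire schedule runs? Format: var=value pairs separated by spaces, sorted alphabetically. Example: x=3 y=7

Step 1: thread C executes C1 (y = z). Shared: x=0 y=2 z=2. PCs: A@0 B@0 C@1
Step 2: thread B executes B1 (x = x - 1). Shared: x=-1 y=2 z=2. PCs: A@0 B@1 C@1
Step 3: thread A executes A1 (x = x - 2). Shared: x=-3 y=2 z=2. PCs: A@1 B@1 C@1
Step 4: thread B executes B2 (z = 3). Shared: x=-3 y=2 z=3. PCs: A@1 B@2 C@1
Step 5: thread A executes A2 (x = x * -1). Shared: x=3 y=2 z=3. PCs: A@2 B@2 C@1
Step 6: thread C executes C2 (z = y + 1). Shared: x=3 y=2 z=3. PCs: A@2 B@2 C@2
Step 7: thread C executes C3 (x = y + 3). Shared: x=5 y=2 z=3. PCs: A@2 B@2 C@3

Answer: x=5 y=2 z=3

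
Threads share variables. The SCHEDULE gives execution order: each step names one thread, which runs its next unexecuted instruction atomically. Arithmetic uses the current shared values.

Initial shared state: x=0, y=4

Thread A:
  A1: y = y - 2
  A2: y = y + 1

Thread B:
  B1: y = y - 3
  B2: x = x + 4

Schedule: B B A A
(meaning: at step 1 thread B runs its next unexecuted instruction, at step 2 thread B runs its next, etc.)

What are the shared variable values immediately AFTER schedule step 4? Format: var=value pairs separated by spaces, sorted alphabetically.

Answer: x=4 y=0

Derivation:
Step 1: thread B executes B1 (y = y - 3). Shared: x=0 y=1. PCs: A@0 B@1
Step 2: thread B executes B2 (x = x + 4). Shared: x=4 y=1. PCs: A@0 B@2
Step 3: thread A executes A1 (y = y - 2). Shared: x=4 y=-1. PCs: A@1 B@2
Step 4: thread A executes A2 (y = y + 1). Shared: x=4 y=0. PCs: A@2 B@2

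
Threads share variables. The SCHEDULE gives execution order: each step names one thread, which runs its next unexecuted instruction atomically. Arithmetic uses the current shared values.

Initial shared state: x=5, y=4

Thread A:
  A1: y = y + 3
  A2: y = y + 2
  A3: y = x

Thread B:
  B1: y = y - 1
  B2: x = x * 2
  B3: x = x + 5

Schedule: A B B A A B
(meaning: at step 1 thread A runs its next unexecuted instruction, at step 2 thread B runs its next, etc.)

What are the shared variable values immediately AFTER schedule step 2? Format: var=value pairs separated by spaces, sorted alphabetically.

Answer: x=5 y=6

Derivation:
Step 1: thread A executes A1 (y = y + 3). Shared: x=5 y=7. PCs: A@1 B@0
Step 2: thread B executes B1 (y = y - 1). Shared: x=5 y=6. PCs: A@1 B@1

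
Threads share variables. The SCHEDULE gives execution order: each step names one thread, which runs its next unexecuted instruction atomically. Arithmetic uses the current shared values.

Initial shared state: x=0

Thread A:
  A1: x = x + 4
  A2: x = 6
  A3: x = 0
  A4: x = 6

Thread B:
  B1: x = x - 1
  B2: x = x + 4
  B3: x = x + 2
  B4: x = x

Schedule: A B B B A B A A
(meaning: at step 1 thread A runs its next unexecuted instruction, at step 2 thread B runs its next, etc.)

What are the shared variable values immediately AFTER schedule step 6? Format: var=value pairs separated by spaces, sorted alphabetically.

Step 1: thread A executes A1 (x = x + 4). Shared: x=4. PCs: A@1 B@0
Step 2: thread B executes B1 (x = x - 1). Shared: x=3. PCs: A@1 B@1
Step 3: thread B executes B2 (x = x + 4). Shared: x=7. PCs: A@1 B@2
Step 4: thread B executes B3 (x = x + 2). Shared: x=9. PCs: A@1 B@3
Step 5: thread A executes A2 (x = 6). Shared: x=6. PCs: A@2 B@3
Step 6: thread B executes B4 (x = x). Shared: x=6. PCs: A@2 B@4

Answer: x=6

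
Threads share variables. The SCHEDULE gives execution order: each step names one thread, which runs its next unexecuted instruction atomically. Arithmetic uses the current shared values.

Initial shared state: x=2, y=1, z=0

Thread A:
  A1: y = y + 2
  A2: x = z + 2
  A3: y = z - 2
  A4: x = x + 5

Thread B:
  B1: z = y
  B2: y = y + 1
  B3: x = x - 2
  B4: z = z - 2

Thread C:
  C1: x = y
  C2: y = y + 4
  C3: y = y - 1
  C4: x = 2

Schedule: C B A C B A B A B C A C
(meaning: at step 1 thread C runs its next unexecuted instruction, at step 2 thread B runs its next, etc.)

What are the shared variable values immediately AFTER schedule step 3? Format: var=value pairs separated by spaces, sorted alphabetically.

Answer: x=1 y=3 z=1

Derivation:
Step 1: thread C executes C1 (x = y). Shared: x=1 y=1 z=0. PCs: A@0 B@0 C@1
Step 2: thread B executes B1 (z = y). Shared: x=1 y=1 z=1. PCs: A@0 B@1 C@1
Step 3: thread A executes A1 (y = y + 2). Shared: x=1 y=3 z=1. PCs: A@1 B@1 C@1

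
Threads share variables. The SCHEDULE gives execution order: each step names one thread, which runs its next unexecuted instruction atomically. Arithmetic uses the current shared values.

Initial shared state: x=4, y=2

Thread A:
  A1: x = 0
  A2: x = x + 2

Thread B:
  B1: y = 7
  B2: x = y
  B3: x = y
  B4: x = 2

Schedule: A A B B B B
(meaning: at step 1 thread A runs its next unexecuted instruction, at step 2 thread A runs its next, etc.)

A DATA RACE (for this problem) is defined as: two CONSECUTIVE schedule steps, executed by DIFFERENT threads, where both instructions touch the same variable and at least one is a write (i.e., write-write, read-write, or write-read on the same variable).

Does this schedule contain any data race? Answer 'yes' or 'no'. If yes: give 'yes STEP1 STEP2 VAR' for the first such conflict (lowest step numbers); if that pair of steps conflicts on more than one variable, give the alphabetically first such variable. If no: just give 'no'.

Steps 1,2: same thread (A). No race.
Steps 2,3: A(r=x,w=x) vs B(r=-,w=y). No conflict.
Steps 3,4: same thread (B). No race.
Steps 4,5: same thread (B). No race.
Steps 5,6: same thread (B). No race.

Answer: no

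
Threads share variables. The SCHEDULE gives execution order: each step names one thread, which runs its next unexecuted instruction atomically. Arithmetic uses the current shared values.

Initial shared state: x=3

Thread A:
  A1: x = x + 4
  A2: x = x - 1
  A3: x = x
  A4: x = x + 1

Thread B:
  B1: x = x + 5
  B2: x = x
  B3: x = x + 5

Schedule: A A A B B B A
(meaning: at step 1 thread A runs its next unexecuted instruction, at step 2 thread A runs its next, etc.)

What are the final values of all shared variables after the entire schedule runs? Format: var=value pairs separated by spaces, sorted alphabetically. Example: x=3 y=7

Step 1: thread A executes A1 (x = x + 4). Shared: x=7. PCs: A@1 B@0
Step 2: thread A executes A2 (x = x - 1). Shared: x=6. PCs: A@2 B@0
Step 3: thread A executes A3 (x = x). Shared: x=6. PCs: A@3 B@0
Step 4: thread B executes B1 (x = x + 5). Shared: x=11. PCs: A@3 B@1
Step 5: thread B executes B2 (x = x). Shared: x=11. PCs: A@3 B@2
Step 6: thread B executes B3 (x = x + 5). Shared: x=16. PCs: A@3 B@3
Step 7: thread A executes A4 (x = x + 1). Shared: x=17. PCs: A@4 B@3

Answer: x=17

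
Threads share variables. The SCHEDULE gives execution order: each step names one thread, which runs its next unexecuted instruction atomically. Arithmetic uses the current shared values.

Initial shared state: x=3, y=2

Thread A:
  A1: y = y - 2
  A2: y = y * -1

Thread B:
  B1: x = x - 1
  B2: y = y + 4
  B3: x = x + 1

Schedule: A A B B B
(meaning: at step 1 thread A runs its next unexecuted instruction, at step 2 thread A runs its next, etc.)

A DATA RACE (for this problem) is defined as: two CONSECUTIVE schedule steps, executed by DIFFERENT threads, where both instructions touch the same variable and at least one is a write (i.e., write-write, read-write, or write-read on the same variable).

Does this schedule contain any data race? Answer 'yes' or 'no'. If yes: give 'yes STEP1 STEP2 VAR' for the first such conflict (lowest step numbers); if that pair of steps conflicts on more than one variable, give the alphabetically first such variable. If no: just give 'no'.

Steps 1,2: same thread (A). No race.
Steps 2,3: A(r=y,w=y) vs B(r=x,w=x). No conflict.
Steps 3,4: same thread (B). No race.
Steps 4,5: same thread (B). No race.

Answer: no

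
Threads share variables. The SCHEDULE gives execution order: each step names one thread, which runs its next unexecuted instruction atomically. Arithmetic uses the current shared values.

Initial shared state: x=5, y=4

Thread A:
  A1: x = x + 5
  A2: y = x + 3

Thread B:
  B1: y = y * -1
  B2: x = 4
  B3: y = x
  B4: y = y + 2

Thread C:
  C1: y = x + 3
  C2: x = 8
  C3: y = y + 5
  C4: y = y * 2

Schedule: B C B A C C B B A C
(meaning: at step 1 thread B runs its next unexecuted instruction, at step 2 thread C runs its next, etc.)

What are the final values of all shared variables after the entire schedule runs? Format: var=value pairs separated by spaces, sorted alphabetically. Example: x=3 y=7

Answer: x=8 y=22

Derivation:
Step 1: thread B executes B1 (y = y * -1). Shared: x=5 y=-4. PCs: A@0 B@1 C@0
Step 2: thread C executes C1 (y = x + 3). Shared: x=5 y=8. PCs: A@0 B@1 C@1
Step 3: thread B executes B2 (x = 4). Shared: x=4 y=8. PCs: A@0 B@2 C@1
Step 4: thread A executes A1 (x = x + 5). Shared: x=9 y=8. PCs: A@1 B@2 C@1
Step 5: thread C executes C2 (x = 8). Shared: x=8 y=8. PCs: A@1 B@2 C@2
Step 6: thread C executes C3 (y = y + 5). Shared: x=8 y=13. PCs: A@1 B@2 C@3
Step 7: thread B executes B3 (y = x). Shared: x=8 y=8. PCs: A@1 B@3 C@3
Step 8: thread B executes B4 (y = y + 2). Shared: x=8 y=10. PCs: A@1 B@4 C@3
Step 9: thread A executes A2 (y = x + 3). Shared: x=8 y=11. PCs: A@2 B@4 C@3
Step 10: thread C executes C4 (y = y * 2). Shared: x=8 y=22. PCs: A@2 B@4 C@4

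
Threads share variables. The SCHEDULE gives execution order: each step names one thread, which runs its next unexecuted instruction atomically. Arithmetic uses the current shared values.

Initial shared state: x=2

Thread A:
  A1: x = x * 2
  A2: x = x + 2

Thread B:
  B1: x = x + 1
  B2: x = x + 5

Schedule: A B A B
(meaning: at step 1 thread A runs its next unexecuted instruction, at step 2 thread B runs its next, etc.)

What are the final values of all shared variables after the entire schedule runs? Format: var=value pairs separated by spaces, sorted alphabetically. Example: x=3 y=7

Answer: x=12

Derivation:
Step 1: thread A executes A1 (x = x * 2). Shared: x=4. PCs: A@1 B@0
Step 2: thread B executes B1 (x = x + 1). Shared: x=5. PCs: A@1 B@1
Step 3: thread A executes A2 (x = x + 2). Shared: x=7. PCs: A@2 B@1
Step 4: thread B executes B2 (x = x + 5). Shared: x=12. PCs: A@2 B@2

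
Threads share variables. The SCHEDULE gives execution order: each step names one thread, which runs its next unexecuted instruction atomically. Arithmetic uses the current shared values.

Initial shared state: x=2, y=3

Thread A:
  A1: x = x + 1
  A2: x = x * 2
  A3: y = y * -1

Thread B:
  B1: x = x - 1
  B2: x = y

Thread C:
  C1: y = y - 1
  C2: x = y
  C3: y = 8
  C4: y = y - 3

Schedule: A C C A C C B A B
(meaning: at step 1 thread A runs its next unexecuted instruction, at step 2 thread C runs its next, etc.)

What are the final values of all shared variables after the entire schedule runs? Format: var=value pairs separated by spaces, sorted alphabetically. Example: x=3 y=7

Step 1: thread A executes A1 (x = x + 1). Shared: x=3 y=3. PCs: A@1 B@0 C@0
Step 2: thread C executes C1 (y = y - 1). Shared: x=3 y=2. PCs: A@1 B@0 C@1
Step 3: thread C executes C2 (x = y). Shared: x=2 y=2. PCs: A@1 B@0 C@2
Step 4: thread A executes A2 (x = x * 2). Shared: x=4 y=2. PCs: A@2 B@0 C@2
Step 5: thread C executes C3 (y = 8). Shared: x=4 y=8. PCs: A@2 B@0 C@3
Step 6: thread C executes C4 (y = y - 3). Shared: x=4 y=5. PCs: A@2 B@0 C@4
Step 7: thread B executes B1 (x = x - 1). Shared: x=3 y=5. PCs: A@2 B@1 C@4
Step 8: thread A executes A3 (y = y * -1). Shared: x=3 y=-5. PCs: A@3 B@1 C@4
Step 9: thread B executes B2 (x = y). Shared: x=-5 y=-5. PCs: A@3 B@2 C@4

Answer: x=-5 y=-5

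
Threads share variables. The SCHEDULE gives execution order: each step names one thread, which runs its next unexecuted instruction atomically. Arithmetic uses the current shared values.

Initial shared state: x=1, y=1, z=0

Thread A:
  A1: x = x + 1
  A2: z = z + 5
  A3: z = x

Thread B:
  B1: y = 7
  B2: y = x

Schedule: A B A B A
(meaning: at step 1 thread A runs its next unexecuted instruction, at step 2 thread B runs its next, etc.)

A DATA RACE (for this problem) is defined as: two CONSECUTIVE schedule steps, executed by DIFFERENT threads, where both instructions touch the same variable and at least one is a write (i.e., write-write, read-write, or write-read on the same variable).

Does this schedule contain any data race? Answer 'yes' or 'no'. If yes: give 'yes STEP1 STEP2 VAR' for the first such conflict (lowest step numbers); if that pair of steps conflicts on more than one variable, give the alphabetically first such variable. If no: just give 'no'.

Answer: no

Derivation:
Steps 1,2: A(r=x,w=x) vs B(r=-,w=y). No conflict.
Steps 2,3: B(r=-,w=y) vs A(r=z,w=z). No conflict.
Steps 3,4: A(r=z,w=z) vs B(r=x,w=y). No conflict.
Steps 4,5: B(r=x,w=y) vs A(r=x,w=z). No conflict.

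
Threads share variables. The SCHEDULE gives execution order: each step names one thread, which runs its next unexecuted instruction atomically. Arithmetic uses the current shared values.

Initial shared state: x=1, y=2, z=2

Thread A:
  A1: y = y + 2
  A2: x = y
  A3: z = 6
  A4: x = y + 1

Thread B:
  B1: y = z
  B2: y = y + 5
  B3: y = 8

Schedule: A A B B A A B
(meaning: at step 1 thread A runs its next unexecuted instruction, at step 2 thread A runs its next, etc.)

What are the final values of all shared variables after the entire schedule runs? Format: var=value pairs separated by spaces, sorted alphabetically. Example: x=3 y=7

Answer: x=8 y=8 z=6

Derivation:
Step 1: thread A executes A1 (y = y + 2). Shared: x=1 y=4 z=2. PCs: A@1 B@0
Step 2: thread A executes A2 (x = y). Shared: x=4 y=4 z=2. PCs: A@2 B@0
Step 3: thread B executes B1 (y = z). Shared: x=4 y=2 z=2. PCs: A@2 B@1
Step 4: thread B executes B2 (y = y + 5). Shared: x=4 y=7 z=2. PCs: A@2 B@2
Step 5: thread A executes A3 (z = 6). Shared: x=4 y=7 z=6. PCs: A@3 B@2
Step 6: thread A executes A4 (x = y + 1). Shared: x=8 y=7 z=6. PCs: A@4 B@2
Step 7: thread B executes B3 (y = 8). Shared: x=8 y=8 z=6. PCs: A@4 B@3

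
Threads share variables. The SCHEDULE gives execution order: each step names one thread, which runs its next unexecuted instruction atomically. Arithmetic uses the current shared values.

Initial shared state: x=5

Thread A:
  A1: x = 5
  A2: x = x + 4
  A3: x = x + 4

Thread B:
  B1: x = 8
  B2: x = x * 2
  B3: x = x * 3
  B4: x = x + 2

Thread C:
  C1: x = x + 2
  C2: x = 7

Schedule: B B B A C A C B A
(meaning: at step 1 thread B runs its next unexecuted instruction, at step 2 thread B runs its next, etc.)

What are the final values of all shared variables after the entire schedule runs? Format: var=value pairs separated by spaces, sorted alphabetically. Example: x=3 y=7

Answer: x=13

Derivation:
Step 1: thread B executes B1 (x = 8). Shared: x=8. PCs: A@0 B@1 C@0
Step 2: thread B executes B2 (x = x * 2). Shared: x=16. PCs: A@0 B@2 C@0
Step 3: thread B executes B3 (x = x * 3). Shared: x=48. PCs: A@0 B@3 C@0
Step 4: thread A executes A1 (x = 5). Shared: x=5. PCs: A@1 B@3 C@0
Step 5: thread C executes C1 (x = x + 2). Shared: x=7. PCs: A@1 B@3 C@1
Step 6: thread A executes A2 (x = x + 4). Shared: x=11. PCs: A@2 B@3 C@1
Step 7: thread C executes C2 (x = 7). Shared: x=7. PCs: A@2 B@3 C@2
Step 8: thread B executes B4 (x = x + 2). Shared: x=9. PCs: A@2 B@4 C@2
Step 9: thread A executes A3 (x = x + 4). Shared: x=13. PCs: A@3 B@4 C@2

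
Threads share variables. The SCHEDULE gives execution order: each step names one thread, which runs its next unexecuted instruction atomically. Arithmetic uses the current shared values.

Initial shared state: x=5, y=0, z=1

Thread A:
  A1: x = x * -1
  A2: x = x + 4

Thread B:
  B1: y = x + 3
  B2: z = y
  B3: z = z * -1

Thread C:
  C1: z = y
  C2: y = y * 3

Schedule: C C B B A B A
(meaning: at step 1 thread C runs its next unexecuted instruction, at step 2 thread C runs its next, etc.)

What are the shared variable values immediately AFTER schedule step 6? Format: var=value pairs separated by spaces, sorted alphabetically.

Answer: x=-5 y=8 z=-8

Derivation:
Step 1: thread C executes C1 (z = y). Shared: x=5 y=0 z=0. PCs: A@0 B@0 C@1
Step 2: thread C executes C2 (y = y * 3). Shared: x=5 y=0 z=0. PCs: A@0 B@0 C@2
Step 3: thread B executes B1 (y = x + 3). Shared: x=5 y=8 z=0. PCs: A@0 B@1 C@2
Step 4: thread B executes B2 (z = y). Shared: x=5 y=8 z=8. PCs: A@0 B@2 C@2
Step 5: thread A executes A1 (x = x * -1). Shared: x=-5 y=8 z=8. PCs: A@1 B@2 C@2
Step 6: thread B executes B3 (z = z * -1). Shared: x=-5 y=8 z=-8. PCs: A@1 B@3 C@2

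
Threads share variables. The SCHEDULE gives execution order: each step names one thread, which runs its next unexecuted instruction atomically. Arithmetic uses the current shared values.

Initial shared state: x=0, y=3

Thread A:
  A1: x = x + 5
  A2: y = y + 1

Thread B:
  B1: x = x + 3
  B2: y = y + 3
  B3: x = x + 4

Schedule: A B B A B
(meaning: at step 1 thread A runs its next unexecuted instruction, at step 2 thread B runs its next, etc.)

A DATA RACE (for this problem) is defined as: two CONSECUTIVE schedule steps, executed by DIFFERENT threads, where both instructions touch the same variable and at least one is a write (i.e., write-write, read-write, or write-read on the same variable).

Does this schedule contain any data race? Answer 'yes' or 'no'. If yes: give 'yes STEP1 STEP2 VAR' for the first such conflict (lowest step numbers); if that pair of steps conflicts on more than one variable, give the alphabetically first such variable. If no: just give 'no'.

Steps 1,2: A(x = x + 5) vs B(x = x + 3). RACE on x (W-W).
Steps 2,3: same thread (B). No race.
Steps 3,4: B(y = y + 3) vs A(y = y + 1). RACE on y (W-W).
Steps 4,5: A(r=y,w=y) vs B(r=x,w=x). No conflict.
First conflict at steps 1,2.

Answer: yes 1 2 x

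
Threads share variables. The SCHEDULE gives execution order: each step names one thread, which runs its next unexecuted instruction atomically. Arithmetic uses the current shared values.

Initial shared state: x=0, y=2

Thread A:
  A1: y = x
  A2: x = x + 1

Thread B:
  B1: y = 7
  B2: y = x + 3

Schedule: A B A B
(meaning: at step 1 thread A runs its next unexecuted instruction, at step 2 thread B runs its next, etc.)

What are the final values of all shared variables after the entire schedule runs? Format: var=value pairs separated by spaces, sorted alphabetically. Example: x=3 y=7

Answer: x=1 y=4

Derivation:
Step 1: thread A executes A1 (y = x). Shared: x=0 y=0. PCs: A@1 B@0
Step 2: thread B executes B1 (y = 7). Shared: x=0 y=7. PCs: A@1 B@1
Step 3: thread A executes A2 (x = x + 1). Shared: x=1 y=7. PCs: A@2 B@1
Step 4: thread B executes B2 (y = x + 3). Shared: x=1 y=4. PCs: A@2 B@2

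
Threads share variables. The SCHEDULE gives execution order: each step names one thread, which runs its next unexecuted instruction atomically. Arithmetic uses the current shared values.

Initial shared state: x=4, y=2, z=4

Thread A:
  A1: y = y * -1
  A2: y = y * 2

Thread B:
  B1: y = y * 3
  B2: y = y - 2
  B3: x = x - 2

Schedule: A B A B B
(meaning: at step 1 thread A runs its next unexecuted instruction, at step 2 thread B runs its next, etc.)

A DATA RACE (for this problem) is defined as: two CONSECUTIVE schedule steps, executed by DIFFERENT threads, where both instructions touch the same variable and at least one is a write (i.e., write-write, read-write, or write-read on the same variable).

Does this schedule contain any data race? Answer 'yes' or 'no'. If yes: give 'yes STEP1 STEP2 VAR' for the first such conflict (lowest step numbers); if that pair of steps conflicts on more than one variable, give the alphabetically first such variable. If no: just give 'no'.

Answer: yes 1 2 y

Derivation:
Steps 1,2: A(y = y * -1) vs B(y = y * 3). RACE on y (W-W).
Steps 2,3: B(y = y * 3) vs A(y = y * 2). RACE on y (W-W).
Steps 3,4: A(y = y * 2) vs B(y = y - 2). RACE on y (W-W).
Steps 4,5: same thread (B). No race.
First conflict at steps 1,2.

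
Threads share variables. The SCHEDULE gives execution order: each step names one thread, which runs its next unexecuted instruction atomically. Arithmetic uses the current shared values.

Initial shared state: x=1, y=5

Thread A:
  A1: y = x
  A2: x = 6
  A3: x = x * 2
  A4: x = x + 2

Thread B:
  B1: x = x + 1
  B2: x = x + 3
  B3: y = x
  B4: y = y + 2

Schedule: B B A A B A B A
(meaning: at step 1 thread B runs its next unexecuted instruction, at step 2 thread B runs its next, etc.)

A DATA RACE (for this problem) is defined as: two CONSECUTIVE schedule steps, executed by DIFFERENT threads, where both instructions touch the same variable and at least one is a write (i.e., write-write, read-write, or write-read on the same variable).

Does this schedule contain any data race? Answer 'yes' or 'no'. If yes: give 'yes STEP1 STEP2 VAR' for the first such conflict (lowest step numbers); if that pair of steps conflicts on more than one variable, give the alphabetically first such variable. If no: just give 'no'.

Answer: yes 2 3 x

Derivation:
Steps 1,2: same thread (B). No race.
Steps 2,3: B(x = x + 3) vs A(y = x). RACE on x (W-R).
Steps 3,4: same thread (A). No race.
Steps 4,5: A(x = 6) vs B(y = x). RACE on x (W-R).
Steps 5,6: B(y = x) vs A(x = x * 2). RACE on x (R-W).
Steps 6,7: A(r=x,w=x) vs B(r=y,w=y). No conflict.
Steps 7,8: B(r=y,w=y) vs A(r=x,w=x). No conflict.
First conflict at steps 2,3.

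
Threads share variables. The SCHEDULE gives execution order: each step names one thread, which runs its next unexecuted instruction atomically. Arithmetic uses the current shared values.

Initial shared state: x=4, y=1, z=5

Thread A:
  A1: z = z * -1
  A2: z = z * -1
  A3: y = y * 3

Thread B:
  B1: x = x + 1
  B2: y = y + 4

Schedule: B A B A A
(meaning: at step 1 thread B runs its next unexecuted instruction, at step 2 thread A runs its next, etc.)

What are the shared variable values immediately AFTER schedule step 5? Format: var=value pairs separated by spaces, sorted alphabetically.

Step 1: thread B executes B1 (x = x + 1). Shared: x=5 y=1 z=5. PCs: A@0 B@1
Step 2: thread A executes A1 (z = z * -1). Shared: x=5 y=1 z=-5. PCs: A@1 B@1
Step 3: thread B executes B2 (y = y + 4). Shared: x=5 y=5 z=-5. PCs: A@1 B@2
Step 4: thread A executes A2 (z = z * -1). Shared: x=5 y=5 z=5. PCs: A@2 B@2
Step 5: thread A executes A3 (y = y * 3). Shared: x=5 y=15 z=5. PCs: A@3 B@2

Answer: x=5 y=15 z=5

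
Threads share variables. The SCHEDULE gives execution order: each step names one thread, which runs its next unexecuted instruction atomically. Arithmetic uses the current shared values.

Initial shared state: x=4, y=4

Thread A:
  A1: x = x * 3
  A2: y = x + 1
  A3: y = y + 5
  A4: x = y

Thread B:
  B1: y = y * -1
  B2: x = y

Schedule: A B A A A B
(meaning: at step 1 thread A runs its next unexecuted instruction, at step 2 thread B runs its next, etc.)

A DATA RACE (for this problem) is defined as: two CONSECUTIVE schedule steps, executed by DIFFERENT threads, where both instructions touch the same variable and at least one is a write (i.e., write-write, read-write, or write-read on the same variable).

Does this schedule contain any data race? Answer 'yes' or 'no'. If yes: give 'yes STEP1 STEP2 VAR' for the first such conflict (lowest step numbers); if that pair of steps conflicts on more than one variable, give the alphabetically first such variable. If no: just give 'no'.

Steps 1,2: A(r=x,w=x) vs B(r=y,w=y). No conflict.
Steps 2,3: B(y = y * -1) vs A(y = x + 1). RACE on y (W-W).
Steps 3,4: same thread (A). No race.
Steps 4,5: same thread (A). No race.
Steps 5,6: A(x = y) vs B(x = y). RACE on x (W-W).
First conflict at steps 2,3.

Answer: yes 2 3 y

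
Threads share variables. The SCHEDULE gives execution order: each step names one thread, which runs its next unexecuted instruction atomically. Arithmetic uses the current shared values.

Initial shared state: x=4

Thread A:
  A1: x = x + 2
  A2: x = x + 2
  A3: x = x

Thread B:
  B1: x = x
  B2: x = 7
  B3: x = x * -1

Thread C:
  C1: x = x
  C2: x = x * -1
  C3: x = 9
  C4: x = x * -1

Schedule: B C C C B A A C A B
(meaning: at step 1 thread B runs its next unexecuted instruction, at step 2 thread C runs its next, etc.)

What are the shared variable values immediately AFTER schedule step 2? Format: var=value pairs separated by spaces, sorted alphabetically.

Step 1: thread B executes B1 (x = x). Shared: x=4. PCs: A@0 B@1 C@0
Step 2: thread C executes C1 (x = x). Shared: x=4. PCs: A@0 B@1 C@1

Answer: x=4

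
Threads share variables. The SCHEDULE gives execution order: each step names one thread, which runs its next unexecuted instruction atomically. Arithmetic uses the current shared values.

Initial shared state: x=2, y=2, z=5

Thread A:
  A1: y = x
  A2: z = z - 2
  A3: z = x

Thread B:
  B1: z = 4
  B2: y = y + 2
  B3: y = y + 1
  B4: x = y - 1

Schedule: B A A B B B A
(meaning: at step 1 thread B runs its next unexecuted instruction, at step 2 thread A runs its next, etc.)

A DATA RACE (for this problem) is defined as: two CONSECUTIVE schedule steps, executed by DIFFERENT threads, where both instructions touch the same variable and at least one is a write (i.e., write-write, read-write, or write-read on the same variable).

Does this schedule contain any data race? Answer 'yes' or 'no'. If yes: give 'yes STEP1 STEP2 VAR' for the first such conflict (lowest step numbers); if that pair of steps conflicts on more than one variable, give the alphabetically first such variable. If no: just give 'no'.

Answer: yes 6 7 x

Derivation:
Steps 1,2: B(r=-,w=z) vs A(r=x,w=y). No conflict.
Steps 2,3: same thread (A). No race.
Steps 3,4: A(r=z,w=z) vs B(r=y,w=y). No conflict.
Steps 4,5: same thread (B). No race.
Steps 5,6: same thread (B). No race.
Steps 6,7: B(x = y - 1) vs A(z = x). RACE on x (W-R).
First conflict at steps 6,7.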